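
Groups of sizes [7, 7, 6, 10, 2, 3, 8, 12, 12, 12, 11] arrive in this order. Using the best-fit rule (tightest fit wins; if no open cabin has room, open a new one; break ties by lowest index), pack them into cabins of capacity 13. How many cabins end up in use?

  7 → cabin 1 (new)  [load 7/13]
  7 → cabin 2 (new)  [load 7/13]
  6 → cabin 1  [load 13/13]
  10 → cabin 3 (new)  [load 10/13]
  2 → cabin 3  [load 12/13]
  3 → cabin 2  [load 10/13]
  8 → cabin 4 (new)  [load 8/13]
  12 → cabin 5 (new)  [load 12/13]
  12 → cabin 6 (new)  [load 12/13]
  12 → cabin 7 (new)  [load 12/13]
  11 → cabin 8 (new)  [load 11/13]
8 cabins opened.

8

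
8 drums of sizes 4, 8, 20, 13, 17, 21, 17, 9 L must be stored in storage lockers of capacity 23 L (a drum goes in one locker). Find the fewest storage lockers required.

6

Total = 21 + 20 + 17 + 17 + 13 + 9 + 8 + 4 = 109 L.
Lower bound: ⌈109/23⌉ = 5 storage lockers.
A packing using 6 storage lockers:
  locker 1: 21 = 21
  locker 2: 20 = 20
  locker 3: 17 + 4 = 21
  locker 4: 17 = 17
  locker 5: 13 + 9 = 22
  locker 6: 8 = 8
No arrangement into 5 storage lockers stays within capacity, so 6 is optimal.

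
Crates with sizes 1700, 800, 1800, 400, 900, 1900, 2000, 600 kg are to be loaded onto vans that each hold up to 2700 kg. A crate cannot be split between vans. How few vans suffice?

Total = 2000 + 1900 + 1800 + 1700 + 900 + 800 + 600 + 400 = 10100 kg.
Lower bound: ⌈10100/2700⌉ = 4 vans.
A packing using 4 vans:
  van 1: 2000 + 600 = 2600
  van 2: 1900 + 800 = 2700
  van 3: 1800 + 900 = 2700
  van 4: 1700 + 400 = 2100
This matches the lower bound, so 4 is optimal.

4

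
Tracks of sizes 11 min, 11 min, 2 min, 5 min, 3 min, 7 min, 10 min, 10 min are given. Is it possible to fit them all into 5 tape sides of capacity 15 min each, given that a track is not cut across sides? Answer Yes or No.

Yes

A valid assignment using 5 tape sides:
  side 1: 11 + 3 = 14
  side 2: 11 + 2 = 13
  side 3: 10 + 5 = 15
  side 4: 10 = 10
  side 5: 7 = 7
Every load is within 15 min, so 5 tape sides suffice.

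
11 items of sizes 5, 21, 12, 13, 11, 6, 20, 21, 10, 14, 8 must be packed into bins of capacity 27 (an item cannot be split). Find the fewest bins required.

Total = 21 + 21 + 20 + 14 + 13 + 12 + 11 + 10 + 8 + 6 + 5 = 141.
Lower bound: ⌈141/27⌉ = 6 bins.
A packing using 6 bins:
  bin 1: 21 + 6 = 27
  bin 2: 21 + 5 = 26
  bin 3: 20 = 20
  bin 4: 14 + 13 = 27
  bin 5: 12 + 11 = 23
  bin 6: 10 + 8 = 18
This matches the lower bound, so 6 is optimal.

6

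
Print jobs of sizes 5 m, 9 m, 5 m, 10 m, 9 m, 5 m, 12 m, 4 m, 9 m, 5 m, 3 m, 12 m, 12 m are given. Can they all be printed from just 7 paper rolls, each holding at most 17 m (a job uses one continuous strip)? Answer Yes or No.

Yes

A valid assignment using 7 paper rolls:
  roll 1: 12 + 5 = 17
  roll 2: 12 + 5 = 17
  roll 3: 12 + 5 = 17
  roll 4: 10 + 5 = 15
  roll 5: 9 + 4 + 3 = 16
  roll 6: 9 = 9
  roll 7: 9 = 9
Every load is within 17 m, so 7 paper rolls suffice.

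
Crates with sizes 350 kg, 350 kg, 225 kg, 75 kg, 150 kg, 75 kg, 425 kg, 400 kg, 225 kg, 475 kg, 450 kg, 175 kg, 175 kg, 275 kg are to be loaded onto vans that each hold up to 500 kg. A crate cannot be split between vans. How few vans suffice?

Total = 475 + 450 + 425 + 400 + 350 + 350 + 275 + 225 + 225 + 175 + 175 + 150 + 75 + 75 = 3825 kg.
Lower bound: ⌈3825/500⌉ = 8 vans.
A packing using 9 vans:
  van 1: 475 = 475
  van 2: 450 = 450
  van 3: 425 + 75 = 500
  van 4: 400 + 75 = 475
  van 5: 350 + 150 = 500
  van 6: 350 = 350
  van 7: 275 + 225 = 500
  van 8: 225 + 175 = 400
  van 9: 175 = 175
No arrangement into 8 vans stays within capacity, so 9 is optimal.

9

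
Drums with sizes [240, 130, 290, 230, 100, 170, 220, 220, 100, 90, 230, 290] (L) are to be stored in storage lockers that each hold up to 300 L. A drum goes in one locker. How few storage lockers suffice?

Total = 290 + 290 + 240 + 230 + 230 + 220 + 220 + 170 + 130 + 100 + 100 + 90 = 2310 L.
Lower bound: ⌈2310/300⌉ = 8 storage lockers.
A packing using 9 storage lockers:
  locker 1: 290 = 290
  locker 2: 290 = 290
  locker 3: 240 = 240
  locker 4: 230 = 230
  locker 5: 230 = 230
  locker 6: 220 = 220
  locker 7: 220 = 220
  locker 8: 170 + 130 = 300
  locker 9: 100 + 100 + 90 = 290
No arrangement into 8 storage lockers stays within capacity, so 9 is optimal.

9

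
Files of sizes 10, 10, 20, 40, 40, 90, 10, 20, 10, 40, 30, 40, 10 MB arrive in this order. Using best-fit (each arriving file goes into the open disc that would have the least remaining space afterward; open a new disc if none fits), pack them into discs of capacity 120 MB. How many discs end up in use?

  10 → disc 1 (new)  [load 10/120]
  10 → disc 1  [load 20/120]
  20 → disc 1  [load 40/120]
  40 → disc 1  [load 80/120]
  40 → disc 1  [load 120/120]
  90 → disc 2 (new)  [load 90/120]
  10 → disc 2  [load 100/120]
  20 → disc 2  [load 120/120]
  10 → disc 3 (new)  [load 10/120]
  40 → disc 3  [load 50/120]
  30 → disc 3  [load 80/120]
  40 → disc 3  [load 120/120]
  10 → disc 4 (new)  [load 10/120]
4 discs opened.

4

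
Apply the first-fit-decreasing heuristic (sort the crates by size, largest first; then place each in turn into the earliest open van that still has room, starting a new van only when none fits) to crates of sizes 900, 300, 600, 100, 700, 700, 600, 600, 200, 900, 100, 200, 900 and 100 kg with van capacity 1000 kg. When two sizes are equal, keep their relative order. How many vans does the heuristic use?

8

Sorted descending: 900, 900, 900, 700, 700, 600, 600, 600, 300, 200, 200, 100, 100, 100.
  900 → van 1 (new)  [load 900/1000]
  900 → van 2 (new)  [load 900/1000]
  900 → van 3 (new)  [load 900/1000]
  700 → van 4 (new)  [load 700/1000]
  700 → van 5 (new)  [load 700/1000]
  600 → van 6 (new)  [load 600/1000]
  600 → van 7 (new)  [load 600/1000]
  600 → van 8 (new)  [load 600/1000]
  300 → van 4  [load 1000/1000]
  200 → van 5  [load 900/1000]
  200 → van 6  [load 800/1000]
  100 → van 1  [load 1000/1000]
  100 → van 2  [load 1000/1000]
  100 → van 3  [load 1000/1000]
8 vans opened.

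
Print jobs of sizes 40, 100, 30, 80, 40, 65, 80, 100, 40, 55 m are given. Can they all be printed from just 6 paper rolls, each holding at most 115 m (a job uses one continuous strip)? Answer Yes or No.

Total = 630 m; ⌈630/115⌉ = 6.
The bound of 6 does not rule out 6, but exhaustive search shows no assignment into 6 paper rolls of capacity 115 m exists — the minimum is 7.

No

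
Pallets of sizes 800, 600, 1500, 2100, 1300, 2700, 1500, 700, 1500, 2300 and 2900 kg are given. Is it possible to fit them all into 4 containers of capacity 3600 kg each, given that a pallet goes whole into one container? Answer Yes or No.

No

Total = 17900 kg; ⌈17900/3600⌉ = 5.
At least 5 containers are required, but only 4 are allowed.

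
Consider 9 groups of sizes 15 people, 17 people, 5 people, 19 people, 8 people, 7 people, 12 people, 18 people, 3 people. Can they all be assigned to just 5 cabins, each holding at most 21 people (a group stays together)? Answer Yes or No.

No

Total = 104 people; ⌈104/21⌉ = 5.
The bound of 5 does not rule out 5, but exhaustive search shows no assignment into 5 cabins of capacity 21 people exists — the minimum is 6.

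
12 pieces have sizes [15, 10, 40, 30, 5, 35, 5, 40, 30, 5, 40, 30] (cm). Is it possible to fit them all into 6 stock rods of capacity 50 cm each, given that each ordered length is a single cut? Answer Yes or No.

No

Total = 285 cm; ⌈285/50⌉ = 6.
7 pieces each exceed half the capacity and cannot share a stock rod, forcing at least 7 stock rods.
At least 7 stock rods are required, but only 6 are allowed.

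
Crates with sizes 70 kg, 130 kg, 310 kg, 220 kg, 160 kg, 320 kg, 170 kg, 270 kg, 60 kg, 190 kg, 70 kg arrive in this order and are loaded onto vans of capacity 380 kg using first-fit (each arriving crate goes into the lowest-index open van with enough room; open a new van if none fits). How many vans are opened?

  70 → van 1 (new)  [load 70/380]
  130 → van 1  [load 200/380]
  310 → van 2 (new)  [load 310/380]
  220 → van 3 (new)  [load 220/380]
  160 → van 1  [load 360/380]
  320 → van 4 (new)  [load 320/380]
  170 → van 5 (new)  [load 170/380]
  270 → van 6 (new)  [load 270/380]
  60 → van 2  [load 370/380]
  190 → van 5  [load 360/380]
  70 → van 3  [load 290/380]
6 vans opened.

6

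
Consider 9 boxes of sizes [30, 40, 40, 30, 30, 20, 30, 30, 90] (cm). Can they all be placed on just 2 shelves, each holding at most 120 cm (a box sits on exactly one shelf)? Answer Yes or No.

No

Total = 340 cm; ⌈340/120⌉ = 3.
At least 3 shelves are required, but only 2 are allowed.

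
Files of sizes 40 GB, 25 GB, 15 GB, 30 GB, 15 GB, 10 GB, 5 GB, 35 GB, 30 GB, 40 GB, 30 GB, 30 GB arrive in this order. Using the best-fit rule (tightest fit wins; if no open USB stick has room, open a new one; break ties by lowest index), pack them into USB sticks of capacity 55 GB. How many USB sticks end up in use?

8

  40 → USB stick 1 (new)  [load 40/55]
  25 → USB stick 2 (new)  [load 25/55]
  15 → USB stick 1  [load 55/55]
  30 → USB stick 2  [load 55/55]
  15 → USB stick 3 (new)  [load 15/55]
  10 → USB stick 3  [load 25/55]
  5 → USB stick 3  [load 30/55]
  35 → USB stick 4 (new)  [load 35/55]
  30 → USB stick 5 (new)  [load 30/55]
  40 → USB stick 6 (new)  [load 40/55]
  30 → USB stick 7 (new)  [load 30/55]
  30 → USB stick 8 (new)  [load 30/55]
8 USB sticks opened.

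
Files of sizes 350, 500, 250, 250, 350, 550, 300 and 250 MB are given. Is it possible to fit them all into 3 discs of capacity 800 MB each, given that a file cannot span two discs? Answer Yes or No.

Total = 2800 MB; ⌈2800/800⌉ = 4.
At least 4 discs are required, but only 3 are allowed.

No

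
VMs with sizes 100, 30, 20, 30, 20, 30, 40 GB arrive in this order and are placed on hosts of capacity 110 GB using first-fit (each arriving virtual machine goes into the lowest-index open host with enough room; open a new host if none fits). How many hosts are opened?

  100 → host 1 (new)  [load 100/110]
  30 → host 2 (new)  [load 30/110]
  20 → host 2  [load 50/110]
  30 → host 2  [load 80/110]
  20 → host 2  [load 100/110]
  30 → host 3 (new)  [load 30/110]
  40 → host 3  [load 70/110]
3 hosts opened.

3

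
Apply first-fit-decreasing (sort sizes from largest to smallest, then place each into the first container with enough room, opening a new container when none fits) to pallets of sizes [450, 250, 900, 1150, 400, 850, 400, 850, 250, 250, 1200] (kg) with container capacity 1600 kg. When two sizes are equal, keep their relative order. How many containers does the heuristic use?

Sorted descending: 1200, 1150, 900, 850, 850, 450, 400, 400, 250, 250, 250.
  1200 → container 1 (new)  [load 1200/1600]
  1150 → container 2 (new)  [load 1150/1600]
  900 → container 3 (new)  [load 900/1600]
  850 → container 4 (new)  [load 850/1600]
  850 → container 5 (new)  [load 850/1600]
  450 → container 2  [load 1600/1600]
  400 → container 1  [load 1600/1600]
  400 → container 3  [load 1300/1600]
  250 → container 3  [load 1550/1600]
  250 → container 4  [load 1100/1600]
  250 → container 4  [load 1350/1600]
5 containers opened.

5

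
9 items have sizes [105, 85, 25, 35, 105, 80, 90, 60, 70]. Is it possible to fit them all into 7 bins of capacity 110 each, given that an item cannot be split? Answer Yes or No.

Yes

A valid assignment using 7 bins:
  bin 1: 105 = 105
  bin 2: 105 = 105
  bin 3: 90 = 90
  bin 4: 85 + 25 = 110
  bin 5: 80 = 80
  bin 6: 70 + 35 = 105
  bin 7: 60 = 60
Every load is within 110, so 7 bins suffice.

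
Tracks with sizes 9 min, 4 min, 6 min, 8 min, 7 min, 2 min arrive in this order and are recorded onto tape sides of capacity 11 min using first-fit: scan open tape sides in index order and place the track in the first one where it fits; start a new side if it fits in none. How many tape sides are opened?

4

  9 → side 1 (new)  [load 9/11]
  4 → side 2 (new)  [load 4/11]
  6 → side 2  [load 10/11]
  8 → side 3 (new)  [load 8/11]
  7 → side 4 (new)  [load 7/11]
  2 → side 1  [load 11/11]
4 tape sides opened.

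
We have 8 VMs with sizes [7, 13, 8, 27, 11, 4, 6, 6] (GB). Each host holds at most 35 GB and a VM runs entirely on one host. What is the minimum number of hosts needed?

Total = 27 + 13 + 11 + 8 + 7 + 6 + 6 + 4 = 82 GB.
Lower bound: ⌈82/35⌉ = 3 hosts.
A packing using 3 hosts:
  host 1: 27 + 8 = 35
  host 2: 13 + 11 + 7 + 4 = 35
  host 3: 6 + 6 = 12
This matches the lower bound, so 3 is optimal.

3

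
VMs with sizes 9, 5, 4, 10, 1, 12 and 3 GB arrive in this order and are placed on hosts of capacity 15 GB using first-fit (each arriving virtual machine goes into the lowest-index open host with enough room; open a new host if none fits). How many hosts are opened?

  9 → host 1 (new)  [load 9/15]
  5 → host 1  [load 14/15]
  4 → host 2 (new)  [load 4/15]
  10 → host 2  [load 14/15]
  1 → host 1  [load 15/15]
  12 → host 3 (new)  [load 12/15]
  3 → host 3  [load 15/15]
3 hosts opened.

3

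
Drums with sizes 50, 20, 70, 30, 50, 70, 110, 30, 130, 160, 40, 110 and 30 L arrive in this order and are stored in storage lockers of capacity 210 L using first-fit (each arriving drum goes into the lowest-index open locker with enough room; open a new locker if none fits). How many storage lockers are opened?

  50 → locker 1 (new)  [load 50/210]
  20 → locker 1  [load 70/210]
  70 → locker 1  [load 140/210]
  30 → locker 1  [load 170/210]
  50 → locker 2 (new)  [load 50/210]
  70 → locker 2  [load 120/210]
  110 → locker 3 (new)  [load 110/210]
  30 → locker 1  [load 200/210]
  130 → locker 4 (new)  [load 130/210]
  160 → locker 5 (new)  [load 160/210]
  40 → locker 2  [load 160/210]
  110 → locker 6 (new)  [load 110/210]
  30 → locker 2  [load 190/210]
6 storage lockers opened.

6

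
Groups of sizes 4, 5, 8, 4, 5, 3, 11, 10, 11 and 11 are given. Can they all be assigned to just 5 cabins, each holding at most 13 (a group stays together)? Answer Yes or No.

No

Total = 72; ⌈72/13⌉ = 6.
At least 6 cabins are required, but only 5 are allowed.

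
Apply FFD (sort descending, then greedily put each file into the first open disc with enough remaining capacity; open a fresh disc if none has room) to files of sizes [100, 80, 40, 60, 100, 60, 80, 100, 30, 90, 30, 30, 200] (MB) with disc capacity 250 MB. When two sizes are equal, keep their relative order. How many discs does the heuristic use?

Sorted descending: 200, 100, 100, 100, 90, 80, 80, 60, 60, 40, 30, 30, 30.
  200 → disc 1 (new)  [load 200/250]
  100 → disc 2 (new)  [load 100/250]
  100 → disc 2  [load 200/250]
  100 → disc 3 (new)  [load 100/250]
  90 → disc 3  [load 190/250]
  80 → disc 4 (new)  [load 80/250]
  80 → disc 4  [load 160/250]
  60 → disc 3  [load 250/250]
  60 → disc 4  [load 220/250]
  40 → disc 1  [load 240/250]
  30 → disc 2  [load 230/250]
  30 → disc 4  [load 250/250]
  30 → disc 5 (new)  [load 30/250]
5 discs opened.

5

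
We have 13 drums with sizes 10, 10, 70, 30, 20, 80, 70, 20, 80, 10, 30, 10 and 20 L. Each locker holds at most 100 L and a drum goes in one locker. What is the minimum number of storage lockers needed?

5

Total = 80 + 80 + 70 + 70 + 30 + 30 + 20 + 20 + 20 + 10 + 10 + 10 + 10 = 460 L.
Lower bound: ⌈460/100⌉ = 5 storage lockers.
A packing using 5 storage lockers:
  locker 1: 80 + 20 = 100
  locker 2: 80 + 20 = 100
  locker 3: 70 + 30 = 100
  locker 4: 70 + 30 = 100
  locker 5: 20 + 10 + 10 + 10 + 10 = 60
This matches the lower bound, so 5 is optimal.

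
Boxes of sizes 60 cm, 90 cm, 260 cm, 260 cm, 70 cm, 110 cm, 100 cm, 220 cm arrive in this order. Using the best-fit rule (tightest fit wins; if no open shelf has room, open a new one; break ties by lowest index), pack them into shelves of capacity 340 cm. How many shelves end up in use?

  60 → shelf 1 (new)  [load 60/340]
  90 → shelf 1  [load 150/340]
  260 → shelf 2 (new)  [load 260/340]
  260 → shelf 3 (new)  [load 260/340]
  70 → shelf 2  [load 330/340]
  110 → shelf 1  [load 260/340]
  100 → shelf 4 (new)  [load 100/340]
  220 → shelf 4  [load 320/340]
4 shelves opened.

4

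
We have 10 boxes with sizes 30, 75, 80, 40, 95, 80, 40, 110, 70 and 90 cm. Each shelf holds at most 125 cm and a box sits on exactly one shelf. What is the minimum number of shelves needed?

7

Total = 110 + 95 + 90 + 80 + 80 + 75 + 70 + 40 + 40 + 30 = 710 cm.
Lower bound: ⌈710/125⌉ = 6 shelves.
Also, 7 boxes each exceed 125/2 cm, and no two of those can share a shelf, so at least 7 shelves are needed.
A packing using 7 shelves:
  shelf 1: 110 = 110
  shelf 2: 95 + 30 = 125
  shelf 3: 90 = 90
  shelf 4: 80 + 40 = 120
  shelf 5: 80 + 40 = 120
  shelf 6: 75 = 75
  shelf 7: 70 = 70
This matches the lower bound, so 7 is optimal.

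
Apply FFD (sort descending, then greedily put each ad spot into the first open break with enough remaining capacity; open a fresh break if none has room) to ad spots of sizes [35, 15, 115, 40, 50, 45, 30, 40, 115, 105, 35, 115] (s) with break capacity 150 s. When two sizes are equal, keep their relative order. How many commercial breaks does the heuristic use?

Sorted descending: 115, 115, 115, 105, 50, 45, 40, 40, 35, 35, 30, 15.
  115 → break 1 (new)  [load 115/150]
  115 → break 2 (new)  [load 115/150]
  115 → break 3 (new)  [load 115/150]
  105 → break 4 (new)  [load 105/150]
  50 → break 5 (new)  [load 50/150]
  45 → break 4  [load 150/150]
  40 → break 5  [load 90/150]
  40 → break 5  [load 130/150]
  35 → break 1  [load 150/150]
  35 → break 2  [load 150/150]
  30 → break 3  [load 145/150]
  15 → break 5  [load 145/150]
5 commercial breaks opened.

5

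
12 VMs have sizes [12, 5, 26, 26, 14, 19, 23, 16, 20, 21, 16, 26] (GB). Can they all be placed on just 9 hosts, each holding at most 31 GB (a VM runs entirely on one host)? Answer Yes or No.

Yes

A valid assignment using 9 hosts:
  host 1: 26 + 5 = 31
  host 2: 26 = 26
  host 3: 26 = 26
  host 4: 23 = 23
  host 5: 21 = 21
  host 6: 20 = 20
  host 7: 19 + 12 = 31
  host 8: 16 + 14 = 30
  host 9: 16 = 16
Every load is within 31 GB, so 9 hosts suffice.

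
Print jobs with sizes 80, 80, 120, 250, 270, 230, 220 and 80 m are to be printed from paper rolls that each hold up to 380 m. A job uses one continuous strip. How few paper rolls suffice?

4

Total = 270 + 250 + 230 + 220 + 120 + 80 + 80 + 80 = 1330 m.
Lower bound: ⌈1330/380⌉ = 4 paper rolls.
A packing using 4 paper rolls:
  roll 1: 270 + 80 = 350
  roll 2: 250 + 120 = 370
  roll 3: 230 + 80 = 310
  roll 4: 220 + 80 = 300
This matches the lower bound, so 4 is optimal.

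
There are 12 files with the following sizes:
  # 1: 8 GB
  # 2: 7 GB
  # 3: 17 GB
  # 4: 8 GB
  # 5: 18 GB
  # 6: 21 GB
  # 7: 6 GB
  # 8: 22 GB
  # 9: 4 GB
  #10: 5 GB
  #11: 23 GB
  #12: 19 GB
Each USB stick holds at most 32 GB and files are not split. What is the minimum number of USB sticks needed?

Total = 23 + 22 + 21 + 19 + 18 + 17 + 8 + 8 + 7 + 6 + 5 + 4 = 158 GB.
Lower bound: ⌈158/32⌉ = 5 USB sticks.
Also, 6 files each exceed 16 GB, and no two of those can share a USB stick, so at least 6 USB sticks are needed.
A packing using 6 USB sticks:
  USB stick 1: 23 + 8 = 31
  USB stick 2: 22 + 8 = 30
  USB stick 3: 21 + 7 + 4 = 32
  USB stick 4: 19 + 6 + 5 = 30
  USB stick 5: 18 = 18
  USB stick 6: 17 = 17
This matches the lower bound, so 6 is optimal.

6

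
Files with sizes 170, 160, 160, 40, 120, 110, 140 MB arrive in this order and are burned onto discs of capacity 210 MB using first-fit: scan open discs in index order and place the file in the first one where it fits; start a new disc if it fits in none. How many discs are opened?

  170 → disc 1 (new)  [load 170/210]
  160 → disc 2 (new)  [load 160/210]
  160 → disc 3 (new)  [load 160/210]
  40 → disc 1  [load 210/210]
  120 → disc 4 (new)  [load 120/210]
  110 → disc 5 (new)  [load 110/210]
  140 → disc 6 (new)  [load 140/210]
6 discs opened.

6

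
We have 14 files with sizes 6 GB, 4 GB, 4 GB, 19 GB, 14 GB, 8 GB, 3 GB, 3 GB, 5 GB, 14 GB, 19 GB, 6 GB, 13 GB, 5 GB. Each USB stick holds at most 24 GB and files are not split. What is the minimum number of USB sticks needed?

Total = 19 + 19 + 14 + 14 + 13 + 8 + 6 + 6 + 5 + 5 + 4 + 4 + 3 + 3 = 123 GB.
Lower bound: ⌈123/24⌉ = 6 USB sticks.
A packing using 6 USB sticks:
  USB stick 1: 19 + 5 = 24
  USB stick 2: 19 + 5 = 24
  USB stick 3: 14 + 8 = 22
  USB stick 4: 14 + 6 + 4 = 24
  USB stick 5: 13 + 6 + 4 = 23
  USB stick 6: 3 + 3 = 6
This matches the lower bound, so 6 is optimal.

6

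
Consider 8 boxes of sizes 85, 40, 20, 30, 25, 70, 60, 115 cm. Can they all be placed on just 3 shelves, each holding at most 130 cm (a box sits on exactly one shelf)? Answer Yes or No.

No

Total = 445 cm; ⌈445/130⌉ = 4.
At least 4 shelves are required, but only 3 are allowed.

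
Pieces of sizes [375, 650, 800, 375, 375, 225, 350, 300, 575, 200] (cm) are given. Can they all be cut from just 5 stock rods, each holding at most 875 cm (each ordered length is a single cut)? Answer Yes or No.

No

Total = 4225 cm; ⌈4225/875⌉ = 5.
The bound of 5 does not rule out 5, but exhaustive search shows no assignment into 5 stock rods of capacity 875 cm exists — the minimum is 6.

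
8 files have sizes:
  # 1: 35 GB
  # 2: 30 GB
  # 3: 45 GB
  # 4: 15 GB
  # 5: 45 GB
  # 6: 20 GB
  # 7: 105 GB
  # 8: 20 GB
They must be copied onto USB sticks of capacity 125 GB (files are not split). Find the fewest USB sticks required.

3

Total = 105 + 45 + 45 + 35 + 30 + 20 + 20 + 15 = 315 GB.
Lower bound: ⌈315/125⌉ = 3 USB sticks.
A packing using 3 USB sticks:
  USB stick 1: 105 + 20 = 125
  USB stick 2: 45 + 45 + 35 = 125
  USB stick 3: 30 + 20 + 15 = 65
This matches the lower bound, so 3 is optimal.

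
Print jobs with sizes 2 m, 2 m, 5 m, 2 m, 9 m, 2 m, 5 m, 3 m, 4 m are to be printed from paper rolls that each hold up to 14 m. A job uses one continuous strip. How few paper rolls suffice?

3

Total = 9 + 5 + 5 + 4 + 3 + 2 + 2 + 2 + 2 = 34 m.
Lower bound: ⌈34/14⌉ = 3 paper rolls.
A packing using 3 paper rolls:
  roll 1: 9 + 5 = 14
  roll 2: 5 + 4 + 3 + 2 = 14
  roll 3: 2 + 2 + 2 = 6
This matches the lower bound, so 3 is optimal.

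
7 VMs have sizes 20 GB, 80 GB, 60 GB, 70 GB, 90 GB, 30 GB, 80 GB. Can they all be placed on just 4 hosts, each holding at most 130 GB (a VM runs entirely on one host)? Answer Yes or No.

A valid assignment using 4 hosts:
  host 1: 90 + 30 = 120
  host 2: 80 + 20 = 100
  host 3: 80 = 80
  host 4: 70 + 60 = 130
Every load is within 130 GB, so 4 hosts suffice.

Yes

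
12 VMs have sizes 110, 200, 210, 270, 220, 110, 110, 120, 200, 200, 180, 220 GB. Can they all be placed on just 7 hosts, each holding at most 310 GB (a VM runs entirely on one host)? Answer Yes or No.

No

Total = 2150 GB; ⌈2150/310⌉ = 7.
8 VMs each exceed half the capacity and cannot share a host, forcing at least 8 hosts.
At least 8 hosts are required, but only 7 are allowed.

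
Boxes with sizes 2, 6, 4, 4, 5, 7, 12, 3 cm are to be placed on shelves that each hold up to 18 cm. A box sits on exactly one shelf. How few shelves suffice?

Total = 12 + 7 + 6 + 5 + 4 + 4 + 3 + 2 = 43 cm.
Lower bound: ⌈43/18⌉ = 3 shelves.
A packing using 3 shelves:
  shelf 1: 12 + 6 = 18
  shelf 2: 7 + 5 + 4 + 2 = 18
  shelf 3: 4 + 3 = 7
This matches the lower bound, so 3 is optimal.

3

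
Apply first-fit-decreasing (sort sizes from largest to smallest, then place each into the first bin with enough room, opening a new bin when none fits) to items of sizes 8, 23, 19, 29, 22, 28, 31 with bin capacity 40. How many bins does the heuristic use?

Sorted descending: 31, 29, 28, 23, 22, 19, 8.
  31 → bin 1 (new)  [load 31/40]
  29 → bin 2 (new)  [load 29/40]
  28 → bin 3 (new)  [load 28/40]
  23 → bin 4 (new)  [load 23/40]
  22 → bin 5 (new)  [load 22/40]
  19 → bin 6 (new)  [load 19/40]
  8 → bin 1  [load 39/40]
6 bins opened.

6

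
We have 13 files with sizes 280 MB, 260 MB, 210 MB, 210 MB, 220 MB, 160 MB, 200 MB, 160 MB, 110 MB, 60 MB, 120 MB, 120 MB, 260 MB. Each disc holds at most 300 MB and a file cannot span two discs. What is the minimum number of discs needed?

10

Total = 280 + 260 + 260 + 220 + 210 + 210 + 200 + 160 + 160 + 120 + 120 + 110 + 60 = 2370 MB.
Lower bound: ⌈2370/300⌉ = 8 discs.
Also, 9 files each exceed 150 MB, and no two of those can share a disc, so at least 9 discs are needed.
A packing using 10 discs:
  disc 1: 280 = 280
  disc 2: 260 = 260
  disc 3: 260 = 260
  disc 4: 220 + 60 = 280
  disc 5: 210 = 210
  disc 6: 210 = 210
  disc 7: 200 = 200
  disc 8: 160 + 120 = 280
  disc 9: 160 + 120 = 280
  disc 10: 110 = 110
No arrangement into 9 discs stays within capacity, so 10 is optimal.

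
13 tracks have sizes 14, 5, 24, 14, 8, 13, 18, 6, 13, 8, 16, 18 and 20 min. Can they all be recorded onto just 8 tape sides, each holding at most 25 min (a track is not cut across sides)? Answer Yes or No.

No

Total = 177 min; ⌈177/25⌉ = 8.
9 tracks each exceed half the capacity and cannot share a side, forcing at least 9 tape sides.
At least 9 tape sides are required, but only 8 are allowed.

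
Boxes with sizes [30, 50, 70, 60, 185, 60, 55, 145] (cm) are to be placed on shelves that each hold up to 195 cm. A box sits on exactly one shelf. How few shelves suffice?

Total = 185 + 145 + 70 + 60 + 60 + 55 + 50 + 30 = 655 cm.
Lower bound: ⌈655/195⌉ = 4 shelves.
A packing using 4 shelves:
  shelf 1: 185 = 185
  shelf 2: 145 + 50 = 195
  shelf 3: 70 + 60 + 60 = 190
  shelf 4: 55 + 30 = 85
This matches the lower bound, so 4 is optimal.

4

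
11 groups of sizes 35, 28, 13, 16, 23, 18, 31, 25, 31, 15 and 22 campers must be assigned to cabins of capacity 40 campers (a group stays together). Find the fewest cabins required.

Total = 35 + 31 + 31 + 28 + 25 + 23 + 22 + 18 + 16 + 15 + 13 = 257 campers.
Lower bound: ⌈257/40⌉ = 7 cabins.
A packing using 8 cabins:
  cabin 1: 35 = 35
  cabin 2: 31 = 31
  cabin 3: 31 = 31
  cabin 4: 28 = 28
  cabin 5: 25 + 15 = 40
  cabin 6: 23 + 16 = 39
  cabin 7: 22 + 18 = 40
  cabin 8: 13 = 13
No arrangement into 7 cabins stays within capacity, so 8 is optimal.

8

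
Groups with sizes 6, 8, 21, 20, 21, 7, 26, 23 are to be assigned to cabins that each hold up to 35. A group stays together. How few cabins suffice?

5

Total = 26 + 23 + 21 + 21 + 20 + 8 + 7 + 6 = 132.
Lower bound: ⌈132/35⌉ = 4 cabins.
Also, 5 groups each exceed 35/2, and no two of those can share a cabin, so at least 5 cabins are needed.
A packing using 5 cabins:
  cabin 1: 26 + 8 = 34
  cabin 2: 23 + 7 = 30
  cabin 3: 21 + 6 = 27
  cabin 4: 21 = 21
  cabin 5: 20 = 20
This matches the lower bound, so 5 is optimal.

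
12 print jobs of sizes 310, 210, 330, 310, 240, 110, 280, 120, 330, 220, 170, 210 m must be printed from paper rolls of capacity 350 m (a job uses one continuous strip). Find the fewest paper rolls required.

Total = 330 + 330 + 310 + 310 + 280 + 240 + 220 + 210 + 210 + 170 + 120 + 110 = 2840 m.
Lower bound: ⌈2840/350⌉ = 9 paper rolls.
A packing using 10 paper rolls:
  roll 1: 330 = 330
  roll 2: 330 = 330
  roll 3: 310 = 310
  roll 4: 310 = 310
  roll 5: 280 = 280
  roll 6: 240 + 110 = 350
  roll 7: 220 + 120 = 340
  roll 8: 210 = 210
  roll 9: 210 = 210
  roll 10: 170 = 170
No arrangement into 9 paper rolls stays within capacity, so 10 is optimal.

10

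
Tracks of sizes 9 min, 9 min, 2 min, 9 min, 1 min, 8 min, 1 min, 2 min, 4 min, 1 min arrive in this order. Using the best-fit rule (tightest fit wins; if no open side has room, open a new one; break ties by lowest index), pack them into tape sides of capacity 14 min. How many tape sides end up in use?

4

  9 → side 1 (new)  [load 9/14]
  9 → side 2 (new)  [load 9/14]
  2 → side 1  [load 11/14]
  9 → side 3 (new)  [load 9/14]
  1 → side 1  [load 12/14]
  8 → side 4 (new)  [load 8/14]
  1 → side 1  [load 13/14]
  2 → side 2  [load 11/14]
  4 → side 3  [load 13/14]
  1 → side 1  [load 14/14]
4 tape sides opened.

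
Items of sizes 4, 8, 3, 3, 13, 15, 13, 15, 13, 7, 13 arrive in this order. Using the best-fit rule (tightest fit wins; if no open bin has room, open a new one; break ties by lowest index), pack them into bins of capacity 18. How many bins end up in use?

  4 → bin 1 (new)  [load 4/18]
  8 → bin 1  [load 12/18]
  3 → bin 1  [load 15/18]
  3 → bin 1  [load 18/18]
  13 → bin 2 (new)  [load 13/18]
  15 → bin 3 (new)  [load 15/18]
  13 → bin 4 (new)  [load 13/18]
  15 → bin 5 (new)  [load 15/18]
  13 → bin 6 (new)  [load 13/18]
  7 → bin 7 (new)  [load 7/18]
  13 → bin 8 (new)  [load 13/18]
8 bins opened.

8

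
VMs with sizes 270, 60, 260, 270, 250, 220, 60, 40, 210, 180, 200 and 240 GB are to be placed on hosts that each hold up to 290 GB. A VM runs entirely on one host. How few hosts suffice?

9

Total = 270 + 270 + 260 + 250 + 240 + 220 + 210 + 200 + 180 + 60 + 60 + 40 = 2260 GB.
Lower bound: ⌈2260/290⌉ = 8 hosts.
Also, 9 VMs each exceed 145 GB, and no two of those can share a host, so at least 9 hosts are needed.
A packing using 9 hosts:
  host 1: 270 = 270
  host 2: 270 = 270
  host 3: 260 = 260
  host 4: 250 + 40 = 290
  host 5: 240 = 240
  host 6: 220 + 60 = 280
  host 7: 210 + 60 = 270
  host 8: 200 = 200
  host 9: 180 = 180
This matches the lower bound, so 9 is optimal.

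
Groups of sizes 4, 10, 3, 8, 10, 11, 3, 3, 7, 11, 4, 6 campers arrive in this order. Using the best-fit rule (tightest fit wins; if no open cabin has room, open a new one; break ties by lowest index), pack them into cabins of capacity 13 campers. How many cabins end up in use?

7

  4 → cabin 1 (new)  [load 4/13]
  10 → cabin 2 (new)  [load 10/13]
  3 → cabin 2  [load 13/13]
  8 → cabin 1  [load 12/13]
  10 → cabin 3 (new)  [load 10/13]
  11 → cabin 4 (new)  [load 11/13]
  3 → cabin 3  [load 13/13]
  3 → cabin 5 (new)  [load 3/13]
  7 → cabin 5  [load 10/13]
  11 → cabin 6 (new)  [load 11/13]
  4 → cabin 7 (new)  [load 4/13]
  6 → cabin 7  [load 10/13]
7 cabins opened.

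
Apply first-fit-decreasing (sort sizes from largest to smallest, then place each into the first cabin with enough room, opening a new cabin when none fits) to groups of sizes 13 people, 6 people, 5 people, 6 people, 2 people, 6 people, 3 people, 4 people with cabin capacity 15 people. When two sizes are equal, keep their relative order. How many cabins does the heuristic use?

3

Sorted descending: 13, 6, 6, 6, 5, 4, 3, 2.
  13 → cabin 1 (new)  [load 13/15]
  6 → cabin 2 (new)  [load 6/15]
  6 → cabin 2  [load 12/15]
  6 → cabin 3 (new)  [load 6/15]
  5 → cabin 3  [load 11/15]
  4 → cabin 3  [load 15/15]
  3 → cabin 2  [load 15/15]
  2 → cabin 1  [load 15/15]
3 cabins opened.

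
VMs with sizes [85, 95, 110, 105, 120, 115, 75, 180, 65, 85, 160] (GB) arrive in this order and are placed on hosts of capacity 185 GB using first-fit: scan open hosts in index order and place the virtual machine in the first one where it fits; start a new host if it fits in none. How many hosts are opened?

  85 → host 1 (new)  [load 85/185]
  95 → host 1  [load 180/185]
  110 → host 2 (new)  [load 110/185]
  105 → host 3 (new)  [load 105/185]
  120 → host 4 (new)  [load 120/185]
  115 → host 5 (new)  [load 115/185]
  75 → host 2  [load 185/185]
  180 → host 6 (new)  [load 180/185]
  65 → host 3  [load 170/185]
  85 → host 7 (new)  [load 85/185]
  160 → host 8 (new)  [load 160/185]
8 hosts opened.

8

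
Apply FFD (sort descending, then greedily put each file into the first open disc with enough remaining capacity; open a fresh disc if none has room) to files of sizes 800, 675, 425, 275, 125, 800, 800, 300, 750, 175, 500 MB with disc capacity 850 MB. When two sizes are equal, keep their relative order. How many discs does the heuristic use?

Sorted descending: 800, 800, 800, 750, 675, 500, 425, 300, 275, 175, 125.
  800 → disc 1 (new)  [load 800/850]
  800 → disc 2 (new)  [load 800/850]
  800 → disc 3 (new)  [load 800/850]
  750 → disc 4 (new)  [load 750/850]
  675 → disc 5 (new)  [load 675/850]
  500 → disc 6 (new)  [load 500/850]
  425 → disc 7 (new)  [load 425/850]
  300 → disc 6  [load 800/850]
  275 → disc 7  [load 700/850]
  175 → disc 5  [load 850/850]
  125 → disc 7  [load 825/850]
7 discs opened.

7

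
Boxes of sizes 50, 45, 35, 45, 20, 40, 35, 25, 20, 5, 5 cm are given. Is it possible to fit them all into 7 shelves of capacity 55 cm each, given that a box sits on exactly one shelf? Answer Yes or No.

A valid assignment using 7 shelves:
  shelf 1: 50 + 5 = 55
  shelf 2: 45 + 5 = 50
  shelf 3: 45 = 45
  shelf 4: 40 = 40
  shelf 5: 35 + 20 = 55
  shelf 6: 35 + 20 = 55
  shelf 7: 25 = 25
Every load is within 55 cm, so 7 shelves suffice.

Yes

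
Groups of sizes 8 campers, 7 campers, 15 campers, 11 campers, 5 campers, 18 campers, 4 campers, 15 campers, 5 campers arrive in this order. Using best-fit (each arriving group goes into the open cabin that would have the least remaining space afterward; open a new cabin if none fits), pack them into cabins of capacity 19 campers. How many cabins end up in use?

6

  8 → cabin 1 (new)  [load 8/19]
  7 → cabin 1  [load 15/19]
  15 → cabin 2 (new)  [load 15/19]
  11 → cabin 3 (new)  [load 11/19]
  5 → cabin 3  [load 16/19]
  18 → cabin 4 (new)  [load 18/19]
  4 → cabin 1  [load 19/19]
  15 → cabin 5 (new)  [load 15/19]
  5 → cabin 6 (new)  [load 5/19]
6 cabins opened.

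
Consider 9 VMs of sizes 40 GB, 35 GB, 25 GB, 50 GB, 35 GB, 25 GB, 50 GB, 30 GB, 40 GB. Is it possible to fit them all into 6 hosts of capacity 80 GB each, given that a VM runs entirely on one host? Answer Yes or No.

A valid assignment using 5 hosts:
  host 1: 50 + 30 = 80
  host 2: 50 + 25 = 75
  host 3: 40 + 40 = 80
  host 4: 35 + 35 = 70
  host 5: 25 = 25
That uses only 5 ≤ 6, so 6 hosts are enough.

Yes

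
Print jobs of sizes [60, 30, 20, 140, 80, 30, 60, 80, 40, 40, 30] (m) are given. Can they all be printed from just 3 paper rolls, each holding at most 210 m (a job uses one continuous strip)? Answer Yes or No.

A valid assignment using 3 paper rolls:
  roll 1: 140 + 60 = 200
  roll 2: 80 + 80 + 40 = 200
  roll 3: 60 + 40 + 30 + 30 + 30 + 20 = 210
Every load is within 210 m, so 3 paper rolls suffice.

Yes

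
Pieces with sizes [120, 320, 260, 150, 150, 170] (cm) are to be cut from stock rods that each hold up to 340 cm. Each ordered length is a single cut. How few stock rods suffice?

Total = 320 + 260 + 170 + 150 + 150 + 120 = 1170 cm.
Lower bound: ⌈1170/340⌉ = 4 stock rods.
A packing using 4 stock rods:
  stock rod 1: 320 = 320
  stock rod 2: 260 = 260
  stock rod 3: 170 + 150 = 320
  stock rod 4: 150 + 120 = 270
This matches the lower bound, so 4 is optimal.

4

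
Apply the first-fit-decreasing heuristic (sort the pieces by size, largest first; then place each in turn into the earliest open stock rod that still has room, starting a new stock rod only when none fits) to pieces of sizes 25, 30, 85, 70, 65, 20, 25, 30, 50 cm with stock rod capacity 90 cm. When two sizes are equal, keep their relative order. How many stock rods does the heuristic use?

5

Sorted descending: 85, 70, 65, 50, 30, 30, 25, 25, 20.
  85 → stock rod 1 (new)  [load 85/90]
  70 → stock rod 2 (new)  [load 70/90]
  65 → stock rod 3 (new)  [load 65/90]
  50 → stock rod 4 (new)  [load 50/90]
  30 → stock rod 4  [load 80/90]
  30 → stock rod 5 (new)  [load 30/90]
  25 → stock rod 3  [load 90/90]
  25 → stock rod 5  [load 55/90]
  20 → stock rod 2  [load 90/90]
5 stock rods opened.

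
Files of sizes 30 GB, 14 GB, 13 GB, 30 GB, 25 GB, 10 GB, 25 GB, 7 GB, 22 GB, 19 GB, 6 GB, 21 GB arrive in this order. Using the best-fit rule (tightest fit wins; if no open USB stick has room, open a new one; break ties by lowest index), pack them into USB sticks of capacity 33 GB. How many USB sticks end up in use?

  30 → USB stick 1 (new)  [load 30/33]
  14 → USB stick 2 (new)  [load 14/33]
  13 → USB stick 2  [load 27/33]
  30 → USB stick 3 (new)  [load 30/33]
  25 → USB stick 4 (new)  [load 25/33]
  10 → USB stick 5 (new)  [load 10/33]
  25 → USB stick 6 (new)  [load 25/33]
  7 → USB stick 4  [load 32/33]
  22 → USB stick 5  [load 32/33]
  19 → USB stick 7 (new)  [load 19/33]
  6 → USB stick 2  [load 33/33]
  21 → USB stick 8 (new)  [load 21/33]
8 USB sticks opened.

8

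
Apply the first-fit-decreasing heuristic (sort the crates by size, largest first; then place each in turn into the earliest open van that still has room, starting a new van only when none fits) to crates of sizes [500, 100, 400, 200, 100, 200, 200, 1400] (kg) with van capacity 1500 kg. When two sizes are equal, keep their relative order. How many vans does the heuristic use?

3

Sorted descending: 1400, 500, 400, 200, 200, 200, 100, 100.
  1400 → van 1 (new)  [load 1400/1500]
  500 → van 2 (new)  [load 500/1500]
  400 → van 2  [load 900/1500]
  200 → van 2  [load 1100/1500]
  200 → van 2  [load 1300/1500]
  200 → van 2  [load 1500/1500]
  100 → van 1  [load 1500/1500]
  100 → van 3 (new)  [load 100/1500]
3 vans opened.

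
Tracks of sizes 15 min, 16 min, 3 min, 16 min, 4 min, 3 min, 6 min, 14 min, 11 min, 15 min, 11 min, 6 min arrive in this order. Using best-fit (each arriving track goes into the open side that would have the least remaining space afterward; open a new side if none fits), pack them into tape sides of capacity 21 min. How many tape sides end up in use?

  15 → side 1 (new)  [load 15/21]
  16 → side 2 (new)  [load 16/21]
  3 → side 2  [load 19/21]
  16 → side 3 (new)  [load 16/21]
  4 → side 3  [load 20/21]
  3 → side 1  [load 18/21]
  6 → side 4 (new)  [load 6/21]
  14 → side 4  [load 20/21]
  11 → side 5 (new)  [load 11/21]
  15 → side 6 (new)  [load 15/21]
  11 → side 7 (new)  [load 11/21]
  6 → side 6  [load 21/21]
7 tape sides opened.

7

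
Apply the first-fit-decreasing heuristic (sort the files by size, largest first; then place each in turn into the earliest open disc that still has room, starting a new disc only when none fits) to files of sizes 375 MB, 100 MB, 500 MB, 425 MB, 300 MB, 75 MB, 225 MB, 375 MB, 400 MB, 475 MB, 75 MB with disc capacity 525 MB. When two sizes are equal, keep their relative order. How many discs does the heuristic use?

7

Sorted descending: 500, 475, 425, 400, 375, 375, 300, 225, 100, 75, 75.
  500 → disc 1 (new)  [load 500/525]
  475 → disc 2 (new)  [load 475/525]
  425 → disc 3 (new)  [load 425/525]
  400 → disc 4 (new)  [load 400/525]
  375 → disc 5 (new)  [load 375/525]
  375 → disc 6 (new)  [load 375/525]
  300 → disc 7 (new)  [load 300/525]
  225 → disc 7  [load 525/525]
  100 → disc 3  [load 525/525]
  75 → disc 4  [load 475/525]
  75 → disc 5  [load 450/525]
7 discs opened.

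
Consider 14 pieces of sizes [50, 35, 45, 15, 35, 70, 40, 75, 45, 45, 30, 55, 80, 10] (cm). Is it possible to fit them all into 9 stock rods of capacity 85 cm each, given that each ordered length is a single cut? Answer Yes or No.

Yes

A valid assignment using 8 stock rods:
  stock rod 1: 80 = 80
  stock rod 2: 75 + 10 = 85
  stock rod 3: 70 + 15 = 85
  stock rod 4: 55 + 30 = 85
  stock rod 5: 50 + 35 = 85
  stock rod 6: 45 + 40 = 85
  stock rod 7: 45 + 35 = 80
  stock rod 8: 45 = 45
That uses only 8 ≤ 9, so 9 stock rods are enough.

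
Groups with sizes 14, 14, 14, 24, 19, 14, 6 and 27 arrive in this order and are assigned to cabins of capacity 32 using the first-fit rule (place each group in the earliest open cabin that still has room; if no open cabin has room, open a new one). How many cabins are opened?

  14 → cabin 1 (new)  [load 14/32]
  14 → cabin 1  [load 28/32]
  14 → cabin 2 (new)  [load 14/32]
  24 → cabin 3 (new)  [load 24/32]
  19 → cabin 4 (new)  [load 19/32]
  14 → cabin 2  [load 28/32]
  6 → cabin 3  [load 30/32]
  27 → cabin 5 (new)  [load 27/32]
5 cabins opened.

5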